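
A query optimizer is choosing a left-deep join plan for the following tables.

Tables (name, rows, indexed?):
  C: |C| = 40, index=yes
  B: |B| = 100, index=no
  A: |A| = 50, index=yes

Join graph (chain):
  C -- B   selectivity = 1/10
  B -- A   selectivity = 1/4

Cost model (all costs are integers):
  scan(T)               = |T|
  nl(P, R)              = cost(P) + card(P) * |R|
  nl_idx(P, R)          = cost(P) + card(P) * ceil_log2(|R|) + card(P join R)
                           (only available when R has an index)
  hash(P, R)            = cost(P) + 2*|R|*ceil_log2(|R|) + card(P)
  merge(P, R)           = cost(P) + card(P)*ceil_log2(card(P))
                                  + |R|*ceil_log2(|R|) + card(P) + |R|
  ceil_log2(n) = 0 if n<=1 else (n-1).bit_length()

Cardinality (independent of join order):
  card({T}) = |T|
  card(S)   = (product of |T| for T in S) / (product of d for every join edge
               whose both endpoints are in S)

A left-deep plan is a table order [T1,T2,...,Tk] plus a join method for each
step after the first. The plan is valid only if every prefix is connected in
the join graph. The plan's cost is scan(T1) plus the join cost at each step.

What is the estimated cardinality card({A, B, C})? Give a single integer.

Tables in S: A(50), B(100), C(40)
Edges inside S: C-B(d=10), B-A(d=4)
numerator = 50 * 100 * 40 = 200000
denominator = 10 * 4 = 40
card(S) = 200000 / 40 = 5000

5000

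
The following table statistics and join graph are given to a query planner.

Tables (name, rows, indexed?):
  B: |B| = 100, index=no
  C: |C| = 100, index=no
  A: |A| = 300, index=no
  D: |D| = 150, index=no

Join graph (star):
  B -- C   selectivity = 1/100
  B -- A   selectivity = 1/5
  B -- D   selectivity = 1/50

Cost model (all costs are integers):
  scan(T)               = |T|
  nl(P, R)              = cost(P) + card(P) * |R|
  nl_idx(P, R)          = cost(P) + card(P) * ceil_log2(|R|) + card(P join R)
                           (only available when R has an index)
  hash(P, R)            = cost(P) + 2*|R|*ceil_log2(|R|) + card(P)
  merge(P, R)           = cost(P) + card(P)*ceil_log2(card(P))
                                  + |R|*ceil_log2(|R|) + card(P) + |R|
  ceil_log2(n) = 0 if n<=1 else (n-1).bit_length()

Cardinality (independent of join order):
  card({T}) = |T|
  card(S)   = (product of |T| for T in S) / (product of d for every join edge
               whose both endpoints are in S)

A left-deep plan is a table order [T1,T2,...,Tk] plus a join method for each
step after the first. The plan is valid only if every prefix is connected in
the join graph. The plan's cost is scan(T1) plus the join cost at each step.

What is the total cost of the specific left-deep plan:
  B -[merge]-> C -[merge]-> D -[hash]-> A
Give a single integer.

step 1: scan B: cost=100, card=100
step 2: join C via merge
    card(P join C) = 100*100/(100) = 100
    cost = 100 + 100*7 + 100*7 + 100 + 100 = 1700
step 3: join D via merge
    card(P join D) = 100*150/(50) = 300
    cost = 1700 + 100*7 + 150*8 + 100 + 150 = 3850
step 4: join A via hash
    card(P join A) = 300*300/(5) = 18000
    cost = 3850 + 2*300*9 + 300 = 9550

9550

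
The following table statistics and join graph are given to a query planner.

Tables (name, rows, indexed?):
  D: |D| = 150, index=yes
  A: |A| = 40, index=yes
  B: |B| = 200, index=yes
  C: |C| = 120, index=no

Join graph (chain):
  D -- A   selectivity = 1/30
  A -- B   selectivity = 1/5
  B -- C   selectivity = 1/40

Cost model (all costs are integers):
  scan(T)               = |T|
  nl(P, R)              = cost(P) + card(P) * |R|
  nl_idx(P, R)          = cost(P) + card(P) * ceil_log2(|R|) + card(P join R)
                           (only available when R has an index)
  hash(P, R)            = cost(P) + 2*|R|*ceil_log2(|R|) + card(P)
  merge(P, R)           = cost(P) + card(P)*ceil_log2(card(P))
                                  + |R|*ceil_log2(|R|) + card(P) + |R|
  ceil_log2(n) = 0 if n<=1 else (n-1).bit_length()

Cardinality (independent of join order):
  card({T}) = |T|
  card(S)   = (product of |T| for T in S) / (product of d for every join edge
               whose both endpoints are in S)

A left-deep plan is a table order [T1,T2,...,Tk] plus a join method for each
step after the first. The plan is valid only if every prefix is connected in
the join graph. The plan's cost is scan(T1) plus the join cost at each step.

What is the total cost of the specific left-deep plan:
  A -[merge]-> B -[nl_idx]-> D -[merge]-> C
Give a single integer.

step 1: scan A: cost=40, card=40
step 2: join B via merge
    card(P join B) = 40*200/(5) = 1600
    cost = 40 + 40*6 + 200*8 + 40 + 200 = 2120
step 3: join D via nl_idx
    card(P join D) = 1600*150/(30) = 8000
    cost = 2120 + 1600*8 + 8000 = 22920
step 4: join C via merge
    card(P join C) = 8000*120/(40) = 24000
    cost = 22920 + 8000*13 + 120*7 + 8000 + 120 = 135880

135880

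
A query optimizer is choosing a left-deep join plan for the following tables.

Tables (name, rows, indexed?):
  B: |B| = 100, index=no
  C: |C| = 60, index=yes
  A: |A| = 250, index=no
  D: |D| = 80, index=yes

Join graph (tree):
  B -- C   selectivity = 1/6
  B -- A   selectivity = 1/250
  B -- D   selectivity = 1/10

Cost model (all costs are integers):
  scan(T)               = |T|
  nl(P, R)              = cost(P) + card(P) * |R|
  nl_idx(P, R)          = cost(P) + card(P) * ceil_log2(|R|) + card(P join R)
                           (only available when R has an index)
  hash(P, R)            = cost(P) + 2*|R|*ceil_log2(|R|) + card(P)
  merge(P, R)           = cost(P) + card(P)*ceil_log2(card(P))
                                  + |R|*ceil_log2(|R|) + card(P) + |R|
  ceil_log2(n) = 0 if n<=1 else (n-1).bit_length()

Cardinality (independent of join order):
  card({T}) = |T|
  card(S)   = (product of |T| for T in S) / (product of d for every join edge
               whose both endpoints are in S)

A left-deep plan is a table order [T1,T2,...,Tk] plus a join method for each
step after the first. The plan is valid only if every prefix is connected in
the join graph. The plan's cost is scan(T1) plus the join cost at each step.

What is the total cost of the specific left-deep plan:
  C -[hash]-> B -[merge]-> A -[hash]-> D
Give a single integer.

step 1: scan C: cost=60, card=60
step 2: join B via hash
    card(P join B) = 60*100/(6) = 1000
    cost = 60 + 2*100*7 + 60 = 1520
step 3: join A via merge
    card(P join A) = 1000*250/(250) = 1000
    cost = 1520 + 1000*10 + 250*8 + 1000 + 250 = 14770
step 4: join D via hash
    card(P join D) = 1000*80/(10) = 8000
    cost = 14770 + 2*80*7 + 1000 = 16890

16890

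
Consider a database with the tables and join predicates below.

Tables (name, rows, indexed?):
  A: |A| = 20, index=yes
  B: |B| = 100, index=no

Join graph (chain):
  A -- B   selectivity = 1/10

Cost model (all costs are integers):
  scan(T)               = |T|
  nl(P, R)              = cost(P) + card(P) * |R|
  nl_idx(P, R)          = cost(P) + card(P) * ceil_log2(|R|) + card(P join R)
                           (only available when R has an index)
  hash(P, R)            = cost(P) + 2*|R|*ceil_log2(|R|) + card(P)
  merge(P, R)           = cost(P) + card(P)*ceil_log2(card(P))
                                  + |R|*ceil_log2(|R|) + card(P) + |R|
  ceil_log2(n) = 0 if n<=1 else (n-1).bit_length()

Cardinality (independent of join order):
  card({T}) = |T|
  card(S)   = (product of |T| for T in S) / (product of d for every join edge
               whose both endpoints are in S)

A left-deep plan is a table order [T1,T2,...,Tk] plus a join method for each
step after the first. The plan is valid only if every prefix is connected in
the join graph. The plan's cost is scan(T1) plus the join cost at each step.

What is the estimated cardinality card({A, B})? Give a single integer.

Tables in S: A(20), B(100)
Edges inside S: A-B(d=10)
numerator = 20 * 100 = 2000
denominator = 10 = 10
card(S) = 2000 / 10 = 200

200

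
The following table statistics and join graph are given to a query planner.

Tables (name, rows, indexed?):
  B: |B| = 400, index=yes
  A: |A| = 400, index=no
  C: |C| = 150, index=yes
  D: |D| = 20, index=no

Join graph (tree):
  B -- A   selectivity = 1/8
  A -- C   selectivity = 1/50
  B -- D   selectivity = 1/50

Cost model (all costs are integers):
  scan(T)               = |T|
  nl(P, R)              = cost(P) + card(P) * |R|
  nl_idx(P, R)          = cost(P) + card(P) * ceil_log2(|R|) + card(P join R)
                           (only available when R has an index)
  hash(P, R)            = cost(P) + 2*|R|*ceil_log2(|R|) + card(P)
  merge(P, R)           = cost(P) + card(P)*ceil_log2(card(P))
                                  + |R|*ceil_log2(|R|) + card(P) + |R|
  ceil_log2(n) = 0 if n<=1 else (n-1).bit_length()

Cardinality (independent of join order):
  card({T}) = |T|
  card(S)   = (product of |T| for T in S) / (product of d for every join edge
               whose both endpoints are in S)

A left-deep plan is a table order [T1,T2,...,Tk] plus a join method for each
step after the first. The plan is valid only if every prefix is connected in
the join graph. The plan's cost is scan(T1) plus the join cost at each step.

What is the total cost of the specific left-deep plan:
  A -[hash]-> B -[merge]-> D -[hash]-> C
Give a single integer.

338520

step 1: scan A: cost=400, card=400
step 2: join B via hash
    card(P join B) = 400*400/(8) = 20000
    cost = 400 + 2*400*9 + 400 = 8000
step 3: join D via merge
    card(P join D) = 20000*20/(50) = 8000
    cost = 8000 + 20000*15 + 20*5 + 20000 + 20 = 328120
step 4: join C via hash
    card(P join C) = 8000*150/(50) = 24000
    cost = 328120 + 2*150*8 + 8000 = 338520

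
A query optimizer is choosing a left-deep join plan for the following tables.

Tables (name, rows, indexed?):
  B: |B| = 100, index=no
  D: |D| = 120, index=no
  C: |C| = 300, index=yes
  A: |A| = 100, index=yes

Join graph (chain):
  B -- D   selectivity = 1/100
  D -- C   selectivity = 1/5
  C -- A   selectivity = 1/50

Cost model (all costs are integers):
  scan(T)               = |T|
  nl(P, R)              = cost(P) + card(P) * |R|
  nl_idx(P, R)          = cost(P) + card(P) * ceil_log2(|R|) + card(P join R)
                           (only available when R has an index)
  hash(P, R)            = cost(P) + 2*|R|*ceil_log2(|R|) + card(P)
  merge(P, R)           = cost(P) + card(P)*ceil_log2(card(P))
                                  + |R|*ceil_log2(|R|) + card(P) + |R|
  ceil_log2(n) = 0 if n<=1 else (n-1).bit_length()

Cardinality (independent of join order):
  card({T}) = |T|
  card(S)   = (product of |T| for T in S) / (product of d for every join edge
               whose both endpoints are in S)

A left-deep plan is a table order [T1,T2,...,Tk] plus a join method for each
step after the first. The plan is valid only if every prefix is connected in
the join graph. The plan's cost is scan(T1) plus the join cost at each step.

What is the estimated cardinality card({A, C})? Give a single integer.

600

Tables in S: A(100), C(300)
Edges inside S: C-A(d=50)
numerator = 100 * 300 = 30000
denominator = 50 = 50
card(S) = 30000 / 50 = 600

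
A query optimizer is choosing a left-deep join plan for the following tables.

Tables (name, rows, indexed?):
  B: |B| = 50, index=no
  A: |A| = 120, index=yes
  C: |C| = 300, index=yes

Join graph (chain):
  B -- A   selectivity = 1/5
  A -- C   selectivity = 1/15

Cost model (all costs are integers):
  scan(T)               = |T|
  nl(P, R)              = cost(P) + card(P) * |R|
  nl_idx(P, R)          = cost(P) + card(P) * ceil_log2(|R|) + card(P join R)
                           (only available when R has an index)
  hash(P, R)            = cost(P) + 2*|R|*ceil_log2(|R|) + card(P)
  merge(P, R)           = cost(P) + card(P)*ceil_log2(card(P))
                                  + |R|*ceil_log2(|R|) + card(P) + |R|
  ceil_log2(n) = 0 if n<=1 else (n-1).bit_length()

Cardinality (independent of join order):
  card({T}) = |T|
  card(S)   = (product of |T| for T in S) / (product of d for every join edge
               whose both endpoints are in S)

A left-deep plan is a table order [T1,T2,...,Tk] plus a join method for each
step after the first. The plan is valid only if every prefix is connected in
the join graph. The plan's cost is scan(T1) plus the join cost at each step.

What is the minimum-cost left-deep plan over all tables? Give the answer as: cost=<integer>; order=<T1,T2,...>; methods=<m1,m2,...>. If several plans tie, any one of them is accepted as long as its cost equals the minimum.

Selinger DP (subsets sized 1..n):
  {B}: scan cost=50, card=50
  {A}: scan cost=120, card=120
  {C}: scan cost=300, card=300
  {AB}: card=1200; try (B,hash)→840, (A,merge)→1360, (B,merge)→1430, (A,nl_idx)→1600, (A,hash)→1780, (A,nl)→6050 …(+1); best=840 via (B,hash)
  {AC}: card=2400; try (A,hash)→2280, (C,nl_idx)→3600, (C,merge)→4080, (A,merge)→4260, (A,nl_idx)→4800, (C,hash)→5640 …(+2); best=2280 via (A,hash)
  {ABC}: card=24000; try (B,hash)→5280, (C,hash)→7440, (C,merge)→18240, (B,merge)→33830, (C,nl_idx)→35640, (B,nl)→122280 …(+1); best=5280 via (B,hash)

cost=5280; order=C,A,B; methods=hash,hash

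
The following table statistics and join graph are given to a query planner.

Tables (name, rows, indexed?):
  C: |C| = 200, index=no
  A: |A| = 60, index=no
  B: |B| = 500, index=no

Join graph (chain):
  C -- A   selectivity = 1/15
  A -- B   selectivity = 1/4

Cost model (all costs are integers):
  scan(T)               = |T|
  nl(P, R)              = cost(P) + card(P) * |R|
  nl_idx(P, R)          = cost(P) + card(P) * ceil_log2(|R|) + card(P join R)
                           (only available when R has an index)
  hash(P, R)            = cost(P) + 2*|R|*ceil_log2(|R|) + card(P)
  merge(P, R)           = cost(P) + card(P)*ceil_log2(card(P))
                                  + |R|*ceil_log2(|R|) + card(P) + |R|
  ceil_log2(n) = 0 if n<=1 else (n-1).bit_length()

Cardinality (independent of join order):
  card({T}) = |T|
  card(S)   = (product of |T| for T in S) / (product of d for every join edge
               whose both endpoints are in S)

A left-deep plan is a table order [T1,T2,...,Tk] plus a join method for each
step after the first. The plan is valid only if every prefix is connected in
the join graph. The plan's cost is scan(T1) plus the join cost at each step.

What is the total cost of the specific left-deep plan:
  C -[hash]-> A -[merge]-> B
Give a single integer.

14920

step 1: scan C: cost=200, card=200
step 2: join A via hash
    card(P join A) = 200*60/(15) = 800
    cost = 200 + 2*60*6 + 200 = 1120
step 3: join B via merge
    card(P join B) = 800*500/(4) = 100000
    cost = 1120 + 800*10 + 500*9 + 800 + 500 = 14920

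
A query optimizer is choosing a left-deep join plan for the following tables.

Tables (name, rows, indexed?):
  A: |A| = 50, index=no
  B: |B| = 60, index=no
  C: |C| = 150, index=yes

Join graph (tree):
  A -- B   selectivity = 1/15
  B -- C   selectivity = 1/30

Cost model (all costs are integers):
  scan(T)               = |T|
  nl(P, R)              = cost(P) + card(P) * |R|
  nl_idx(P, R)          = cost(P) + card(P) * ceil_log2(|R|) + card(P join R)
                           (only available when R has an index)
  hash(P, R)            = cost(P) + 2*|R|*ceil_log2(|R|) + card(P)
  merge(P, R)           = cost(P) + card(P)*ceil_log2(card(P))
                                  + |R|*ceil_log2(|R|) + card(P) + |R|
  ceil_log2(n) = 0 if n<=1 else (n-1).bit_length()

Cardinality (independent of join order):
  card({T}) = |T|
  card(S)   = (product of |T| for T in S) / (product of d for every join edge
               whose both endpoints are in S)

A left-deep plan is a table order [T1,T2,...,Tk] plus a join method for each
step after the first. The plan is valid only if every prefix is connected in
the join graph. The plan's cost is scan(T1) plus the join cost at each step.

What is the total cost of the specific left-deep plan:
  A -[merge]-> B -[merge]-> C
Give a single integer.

3970

step 1: scan A: cost=50, card=50
step 2: join B via merge
    card(P join B) = 50*60/(15) = 200
    cost = 50 + 50*6 + 60*6 + 50 + 60 = 820
step 3: join C via merge
    card(P join C) = 200*150/(30) = 1000
    cost = 820 + 200*8 + 150*8 + 200 + 150 = 3970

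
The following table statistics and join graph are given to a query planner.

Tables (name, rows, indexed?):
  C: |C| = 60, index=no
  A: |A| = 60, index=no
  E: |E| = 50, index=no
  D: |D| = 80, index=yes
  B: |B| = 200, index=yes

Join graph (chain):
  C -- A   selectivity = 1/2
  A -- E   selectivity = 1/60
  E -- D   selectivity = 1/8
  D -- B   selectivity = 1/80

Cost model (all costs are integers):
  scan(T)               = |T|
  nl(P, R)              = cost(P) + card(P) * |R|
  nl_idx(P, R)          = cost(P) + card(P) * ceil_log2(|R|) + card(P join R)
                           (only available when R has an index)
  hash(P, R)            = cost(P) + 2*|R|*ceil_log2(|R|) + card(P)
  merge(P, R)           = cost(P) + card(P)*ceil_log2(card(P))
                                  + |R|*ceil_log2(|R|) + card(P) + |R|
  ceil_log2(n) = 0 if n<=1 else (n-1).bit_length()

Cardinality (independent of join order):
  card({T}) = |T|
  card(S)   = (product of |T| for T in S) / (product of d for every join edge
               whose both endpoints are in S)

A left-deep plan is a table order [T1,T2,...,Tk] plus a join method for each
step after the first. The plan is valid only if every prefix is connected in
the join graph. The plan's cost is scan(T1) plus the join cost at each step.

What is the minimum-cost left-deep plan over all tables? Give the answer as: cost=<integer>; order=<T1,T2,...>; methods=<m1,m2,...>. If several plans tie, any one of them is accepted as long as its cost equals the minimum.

cost=5660; order=D,B,E,A,C; methods=nl_idx,hash,hash,hash

Selinger DP (subsets sized 1..n):
  {C}: scan cost=60, card=60
  {A}: scan cost=60, card=60
  {E}: scan cost=50, card=50
  {D}: scan cost=80, card=80
  {B}: scan cost=200, card=200
  {AC}: card=1800; try (C,hash)→840, (A,hash)→840, (C,merge)→900, (A,merge)→900, (C,nl)→3660, (A,nl)→3660; best=840 via (C,hash)
  {AE}: card=50; try (E,hash)→720, (A,hash)→820, (A,merge)→820, (E,merge)→830, (A,nl)→3050, (E,nl)→3060; best=720 via (E,hash)
  {DE}: card=500; try (E,hash)→760, (D,nl_idx)→900, (D,merge)→1040, (E,merge)→1070, (D,hash)→1220, (D,nl)→4050 …(+1); best=760 via (E,hash)
  {BD}: card=200; try (B,nl_idx)→920, (D,hash)→1520, (D,nl_idx)→1800, (B,merge)→2520, (D,merge)→2640, (B,hash)→3360 …(+2); best=920 via (B,nl_idx)
  {ACE}: card=1500; try (C,hash)→1490, (C,merge)→1490, (E,hash)→3240, (C,nl)→3720, (E,merge)→22790, (E,nl)→90840; best=1490 via (C,hash)
  {ADE}: card=500; try (D,nl_idx)→1570, (D,merge)→1710, (D,hash)→1890, (A,hash)→1980, (D,nl)→4720, (A,merge)→6180 …(+1); best=1570 via (D,nl_idx)
  {BDE}: card=1250; try (E,hash)→1720, (E,merge)→3070, (B,hash)→4460, (B,nl_idx)→6010, (B,merge)→7560, (E,nl)→10920 …(+1); best=1720 via (E,hash)
  {ACDE}: card=15000; try (C,hash)→2790, (D,hash)→4110, (C,merge)→6990, (D,merge)→20130, (D,nl_idx)→26990, (C,nl)→31570 …(+1); best=2790 via (C,hash)
  {ABDE}: card=1250; try (A,hash)→3690, (B,hash)→5270, (B,nl_idx)→6820, (B,merge)→8370, (A,merge)→17140, (A,nl)→76720 …(+1); best=3690 via (A,hash)
  {ABCDE}: card=37500; try (C,hash)→5660, (C,merge)→19110, (B,hash)→20990, (C,nl)→78690, (B,nl_idx)→160290, (B,merge)→229590 …(+1); best=5660 via (C,hash)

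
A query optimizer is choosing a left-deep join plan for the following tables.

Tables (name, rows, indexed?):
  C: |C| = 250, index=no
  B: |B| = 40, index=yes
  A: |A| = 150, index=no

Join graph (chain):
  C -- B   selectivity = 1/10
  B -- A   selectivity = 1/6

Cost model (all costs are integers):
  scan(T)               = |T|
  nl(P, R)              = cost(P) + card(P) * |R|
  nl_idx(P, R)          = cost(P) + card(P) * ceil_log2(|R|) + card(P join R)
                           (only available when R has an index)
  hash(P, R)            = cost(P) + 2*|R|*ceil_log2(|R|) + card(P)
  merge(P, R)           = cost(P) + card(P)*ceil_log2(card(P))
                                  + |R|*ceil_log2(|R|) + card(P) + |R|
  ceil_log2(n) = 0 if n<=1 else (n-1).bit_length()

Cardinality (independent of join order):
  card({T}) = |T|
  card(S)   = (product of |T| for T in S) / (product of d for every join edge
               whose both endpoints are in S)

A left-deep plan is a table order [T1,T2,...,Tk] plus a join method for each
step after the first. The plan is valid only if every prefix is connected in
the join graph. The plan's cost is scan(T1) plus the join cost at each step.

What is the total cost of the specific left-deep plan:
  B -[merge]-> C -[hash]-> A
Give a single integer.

step 1: scan B: cost=40, card=40
step 2: join C via merge
    card(P join C) = 40*250/(10) = 1000
    cost = 40 + 40*6 + 250*8 + 40 + 250 = 2570
step 3: join A via hash
    card(P join A) = 1000*150/(6) = 25000
    cost = 2570 + 2*150*8 + 1000 = 5970

5970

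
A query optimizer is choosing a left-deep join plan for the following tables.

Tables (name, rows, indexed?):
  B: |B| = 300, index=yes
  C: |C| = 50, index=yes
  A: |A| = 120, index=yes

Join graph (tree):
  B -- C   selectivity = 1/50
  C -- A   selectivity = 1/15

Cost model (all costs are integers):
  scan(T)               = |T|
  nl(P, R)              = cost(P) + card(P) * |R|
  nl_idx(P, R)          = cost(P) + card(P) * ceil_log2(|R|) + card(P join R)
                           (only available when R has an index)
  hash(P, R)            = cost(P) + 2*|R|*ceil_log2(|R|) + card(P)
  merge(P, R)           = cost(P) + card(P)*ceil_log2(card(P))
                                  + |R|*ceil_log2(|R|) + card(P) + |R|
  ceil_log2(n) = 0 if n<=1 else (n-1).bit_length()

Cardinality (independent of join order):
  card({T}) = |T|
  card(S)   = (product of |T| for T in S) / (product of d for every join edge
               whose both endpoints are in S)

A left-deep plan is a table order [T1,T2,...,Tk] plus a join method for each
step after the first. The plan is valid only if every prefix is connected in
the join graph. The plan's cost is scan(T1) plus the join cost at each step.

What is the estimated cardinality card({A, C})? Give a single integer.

400

Tables in S: A(120), C(50)
Edges inside S: C-A(d=15)
numerator = 120 * 50 = 6000
denominator = 15 = 15
card(S) = 6000 / 15 = 400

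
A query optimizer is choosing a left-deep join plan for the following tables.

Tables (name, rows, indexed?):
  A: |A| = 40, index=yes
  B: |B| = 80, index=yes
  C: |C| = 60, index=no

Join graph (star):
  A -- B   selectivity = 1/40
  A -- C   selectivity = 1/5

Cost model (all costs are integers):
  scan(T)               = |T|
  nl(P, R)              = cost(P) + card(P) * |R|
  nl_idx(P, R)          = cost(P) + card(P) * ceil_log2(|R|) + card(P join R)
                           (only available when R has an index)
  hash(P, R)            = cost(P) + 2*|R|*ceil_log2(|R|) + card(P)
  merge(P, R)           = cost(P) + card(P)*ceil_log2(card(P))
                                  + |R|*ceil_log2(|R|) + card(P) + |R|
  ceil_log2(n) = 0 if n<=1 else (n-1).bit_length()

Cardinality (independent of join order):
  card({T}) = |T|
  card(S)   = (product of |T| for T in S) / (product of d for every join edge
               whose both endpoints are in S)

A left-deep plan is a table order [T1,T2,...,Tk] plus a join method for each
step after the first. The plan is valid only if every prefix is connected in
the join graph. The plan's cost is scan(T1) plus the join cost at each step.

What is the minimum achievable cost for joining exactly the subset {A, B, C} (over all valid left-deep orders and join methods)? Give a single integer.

1200

Selinger DP over subsets of {A,B,C}:
  {A}: scan cost=40, card=40
  {B}: scan cost=80, card=80
  {C}: scan cost=60, card=60
  {AB}: card=80; try (B,nl_idx)→400, (A,hash)→640, (A,nl_idx)→640, (B,merge)→960, (A,merge)→1000, (B,hash)→1200 …(+2); best=400 via (B,nl_idx)
  {AC}: card=480; try (A,hash)→600, (C,merge)→740, (A,merge)→760, (C,hash)→800, (A,nl_idx)→900, (C,nl)→2440 …(+1); best=600 via (A,hash)
  {ABC}: card=960; try (C,hash)→1200, (C,merge)→1460, (B,hash)→2200, (B,nl_idx)→4920, (C,nl)→5200, (B,merge)→6040 …(+1); best=1200 via (C,hash)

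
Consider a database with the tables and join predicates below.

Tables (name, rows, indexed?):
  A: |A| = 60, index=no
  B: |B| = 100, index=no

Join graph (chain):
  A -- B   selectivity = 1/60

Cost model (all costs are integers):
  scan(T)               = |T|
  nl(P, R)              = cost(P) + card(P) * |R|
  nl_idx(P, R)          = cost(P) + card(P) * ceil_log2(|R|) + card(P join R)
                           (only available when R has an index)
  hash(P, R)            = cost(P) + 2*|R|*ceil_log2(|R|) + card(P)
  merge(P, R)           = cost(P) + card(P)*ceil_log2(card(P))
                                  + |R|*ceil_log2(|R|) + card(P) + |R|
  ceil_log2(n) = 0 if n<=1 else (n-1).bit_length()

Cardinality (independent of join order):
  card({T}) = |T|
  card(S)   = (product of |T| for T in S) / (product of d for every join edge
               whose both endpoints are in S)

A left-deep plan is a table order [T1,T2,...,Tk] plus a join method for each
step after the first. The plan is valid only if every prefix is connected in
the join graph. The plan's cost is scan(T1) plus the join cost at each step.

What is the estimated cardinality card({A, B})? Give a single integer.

100

Tables in S: A(60), B(100)
Edges inside S: A-B(d=60)
numerator = 60 * 100 = 6000
denominator = 60 = 60
card(S) = 6000 / 60 = 100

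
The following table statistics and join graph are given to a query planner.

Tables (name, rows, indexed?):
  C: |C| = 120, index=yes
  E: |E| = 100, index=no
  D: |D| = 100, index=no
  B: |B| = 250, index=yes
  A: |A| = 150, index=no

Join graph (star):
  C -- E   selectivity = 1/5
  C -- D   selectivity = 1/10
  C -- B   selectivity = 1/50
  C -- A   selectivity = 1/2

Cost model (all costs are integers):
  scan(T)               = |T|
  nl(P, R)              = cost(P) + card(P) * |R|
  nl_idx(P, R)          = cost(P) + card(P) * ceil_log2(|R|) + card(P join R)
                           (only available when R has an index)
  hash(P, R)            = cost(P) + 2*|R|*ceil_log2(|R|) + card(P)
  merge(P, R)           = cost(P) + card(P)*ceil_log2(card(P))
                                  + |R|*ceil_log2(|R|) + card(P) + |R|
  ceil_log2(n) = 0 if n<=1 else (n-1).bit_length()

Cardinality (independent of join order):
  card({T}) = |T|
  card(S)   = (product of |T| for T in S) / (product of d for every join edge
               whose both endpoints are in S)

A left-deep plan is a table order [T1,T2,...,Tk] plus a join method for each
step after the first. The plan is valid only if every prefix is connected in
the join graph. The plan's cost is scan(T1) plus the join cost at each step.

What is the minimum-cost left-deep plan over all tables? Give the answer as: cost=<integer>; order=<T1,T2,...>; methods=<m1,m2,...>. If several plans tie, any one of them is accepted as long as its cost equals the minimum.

cost=133480; order=C,B,D,E,A; methods=nl_idx,hash,hash,hash

Selinger DP (subsets sized 1..n):
  {C}: scan cost=120, card=120
  {E}: scan cost=100, card=100
  {D}: scan cost=100, card=100
  {B}: scan cost=250, card=250
  {A}: scan cost=150, card=150
  {CE}: card=2400; try (E,hash)→1640, (C,merge)→1860, (E,merge)→1880, (C,hash)→1880, (C,nl_idx)→3200, (C,nl)→12100 …(+1); best=1640 via (E,hash)
  {CD}: card=1200; try (D,hash)→1640, (C,merge)→1860, (D,merge)→1880, (C,hash)→1880, (C,nl_idx)→2000, (C,nl)→12100 …(+1); best=1640 via (D,hash)
  {BC}: card=600; try (B,nl_idx)→1680, (C,hash)→2180, (C,nl_idx)→2600, (B,merge)→3330, (C,merge)→3460, (B,hash)→4240 …(+2); best=1680 via (B,nl_idx)
  {AC}: card=9000; try (C,hash)→1980, (A,merge)→2430, (C,merge)→2460, (A,hash)→2640, (C,nl_idx)→10200, (A,nl)→18120 …(+1); best=1980 via (C,hash)
  {CDE}: card=24000; try (E,hash)→4240, (D,hash)→5440, (E,merge)→16840, (D,merge)→33640, (E,nl)→121640, (D,nl)→241640; best=4240 via (E,hash)
  {BCE}: card=12000; try (E,hash)→3680, (B,hash)→8040, (E,merge)→9080, (B,nl_idx)→32840, (B,merge)→35090, (E,nl)→61680 …(+1); best=3680 via (E,hash)
  {ACE}: card=180000; try (A,hash)→6440, (E,hash)→12380, (A,merge)→34190, (E,merge)→137780, (A,nl)→361640, (E,nl)→901980; best=6440 via (A,hash)
  {BCD}: card=6000; try (D,hash)→3680, (B,hash)→6840, (D,merge)→9080, (B,nl_idx)→17240, (B,merge)→18290, (D,nl)→61680 …(+1); best=3680 via (D,hash)
  {ACD}: card=90000; try (A,hash)→5240, (D,hash)→12380, (A,merge)→17390, (D,merge)→137780, (A,nl)→181640, (D,nl)→901980; best=5240 via (A,hash)
  {ABC}: card=45000; try (A,hash)→4680, (A,merge)→9630, (B,hash)→14980, (A,nl)→91680, (B,nl_idx)→118980, (B,merge)→139230 …(+1); best=4680 via (A,hash)
  {BCDE}: card=120000; try (E,hash)→11080, (D,hash)→17080, (B,hash)→32240, (E,merge)→88480, (D,merge)→184480, (B,nl_idx)→316240 …(+4); best=11080 via (E,hash)
  {ACDE}: card=1800000; try (A,hash)→30640, (E,hash)→96640, (D,hash)→187840, (A,merge)→389590, (E,merge)→1626040, (D,merge)→3427240 …(+3); best=30640 via (A,hash)
  {ABCE}: card=900000; try (A,hash)→18080, (E,hash)→51080, (A,merge)→185030, (B,hash)→190440, (E,merge)→770480, (A,nl)→1803680 …(+4); best=18080 via (A,hash)
  {ABCD}: card=450000; try (A,hash)→12080, (D,hash)→51080, (A,merge)→89030, (B,hash)→99240, (D,merge)→770480, (A,nl)→903680 …(+4); best=12080 via (A,hash)
  {ABCDE}: card=9000000; try (A,hash)→133480, (E,hash)→463480, (D,hash)→919480, (B,hash)→1834640, (A,merge)→2172430, (E,merge)→9012880 …(+7); best=133480 via (A,hash)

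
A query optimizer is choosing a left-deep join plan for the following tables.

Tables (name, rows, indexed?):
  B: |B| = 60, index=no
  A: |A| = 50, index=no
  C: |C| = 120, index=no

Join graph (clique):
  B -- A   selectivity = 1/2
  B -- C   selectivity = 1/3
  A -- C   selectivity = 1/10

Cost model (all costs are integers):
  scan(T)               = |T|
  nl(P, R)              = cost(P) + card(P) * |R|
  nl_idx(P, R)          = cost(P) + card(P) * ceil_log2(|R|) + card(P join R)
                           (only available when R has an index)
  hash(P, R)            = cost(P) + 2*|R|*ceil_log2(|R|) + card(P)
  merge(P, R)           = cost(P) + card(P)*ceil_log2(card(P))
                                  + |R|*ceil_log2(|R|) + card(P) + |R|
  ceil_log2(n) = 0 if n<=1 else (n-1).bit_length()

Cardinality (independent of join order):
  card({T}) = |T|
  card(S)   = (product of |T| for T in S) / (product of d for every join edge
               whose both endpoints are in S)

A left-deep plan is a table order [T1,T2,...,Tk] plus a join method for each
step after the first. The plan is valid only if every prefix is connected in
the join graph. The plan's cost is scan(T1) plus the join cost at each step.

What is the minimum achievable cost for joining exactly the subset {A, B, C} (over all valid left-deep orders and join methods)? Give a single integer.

Selinger DP over subsets of {A,B,C}:
  {B}: scan cost=60, card=60
  {A}: scan cost=50, card=50
  {C}: scan cost=120, card=120
  {AB}: card=1500; try (A,hash)→720, (B,hash)→820, (B,merge)→820, (A,merge)→830, (B,nl)→3050, (A,nl)→3060; best=720 via (A,hash)
  {BC}: card=2400; try (B,hash)→960, (C,merge)→1440, (B,merge)→1500, (C,hash)→1800, (C,nl)→7260, (B,nl)→7320; best=960 via (B,hash)
  {AC}: card=600; try (A,hash)→840, (C,merge)→1360, (A,merge)→1430, (C,hash)→1780, (C,nl)→6050, (A,nl)→6120; best=840 via (A,hash)
  {ABC}: card=6000; try (B,hash)→2160, (C,hash)→3900, (A,hash)→3960, (B,merge)→7860, (C,merge)→19680, (A,merge)→32510 …(+3); best=2160 via (B,hash)

2160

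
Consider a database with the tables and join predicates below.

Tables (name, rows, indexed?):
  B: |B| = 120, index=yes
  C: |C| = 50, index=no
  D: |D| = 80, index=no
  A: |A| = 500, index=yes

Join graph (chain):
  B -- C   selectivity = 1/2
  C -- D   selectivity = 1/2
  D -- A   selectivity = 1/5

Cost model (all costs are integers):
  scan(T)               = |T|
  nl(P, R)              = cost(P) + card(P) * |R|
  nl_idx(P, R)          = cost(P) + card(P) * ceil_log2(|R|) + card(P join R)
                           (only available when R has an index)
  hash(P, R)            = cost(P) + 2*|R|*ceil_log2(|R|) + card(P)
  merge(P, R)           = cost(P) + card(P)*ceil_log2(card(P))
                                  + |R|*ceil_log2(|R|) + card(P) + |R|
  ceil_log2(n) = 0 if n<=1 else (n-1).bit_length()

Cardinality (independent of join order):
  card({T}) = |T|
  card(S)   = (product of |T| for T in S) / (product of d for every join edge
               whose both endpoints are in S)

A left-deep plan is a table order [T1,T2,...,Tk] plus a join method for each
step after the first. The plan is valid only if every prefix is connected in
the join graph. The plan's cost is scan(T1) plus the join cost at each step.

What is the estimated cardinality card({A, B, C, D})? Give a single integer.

12000000

Tables in S: A(500), B(120), C(50), D(80)
Edges inside S: B-C(d=2), C-D(d=2), D-A(d=5)
numerator = 500 * 120 * 50 * 80 = 240000000
denominator = 2 * 2 * 5 = 20
card(S) = 240000000 / 20 = 12000000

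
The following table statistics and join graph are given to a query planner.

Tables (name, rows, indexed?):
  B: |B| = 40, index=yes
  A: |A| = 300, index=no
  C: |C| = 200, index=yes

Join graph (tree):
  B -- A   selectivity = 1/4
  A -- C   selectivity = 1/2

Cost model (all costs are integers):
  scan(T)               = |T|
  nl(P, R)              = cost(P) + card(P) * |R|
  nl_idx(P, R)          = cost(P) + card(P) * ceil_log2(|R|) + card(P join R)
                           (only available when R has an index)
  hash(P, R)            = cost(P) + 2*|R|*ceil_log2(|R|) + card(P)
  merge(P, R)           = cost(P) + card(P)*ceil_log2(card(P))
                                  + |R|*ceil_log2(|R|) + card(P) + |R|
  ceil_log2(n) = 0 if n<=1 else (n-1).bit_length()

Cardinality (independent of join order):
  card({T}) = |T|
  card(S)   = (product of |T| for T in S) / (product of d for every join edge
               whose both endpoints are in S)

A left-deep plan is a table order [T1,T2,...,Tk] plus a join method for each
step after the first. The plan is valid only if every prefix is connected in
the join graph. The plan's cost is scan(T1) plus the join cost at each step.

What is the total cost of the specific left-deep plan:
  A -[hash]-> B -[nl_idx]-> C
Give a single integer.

step 1: scan A: cost=300, card=300
step 2: join B via hash
    card(P join B) = 300*40/(4) = 3000
    cost = 300 + 2*40*6 + 300 = 1080
step 3: join C via nl_idx
    card(P join C) = 3000*200/(2) = 300000
    cost = 1080 + 3000*8 + 300000 = 325080

325080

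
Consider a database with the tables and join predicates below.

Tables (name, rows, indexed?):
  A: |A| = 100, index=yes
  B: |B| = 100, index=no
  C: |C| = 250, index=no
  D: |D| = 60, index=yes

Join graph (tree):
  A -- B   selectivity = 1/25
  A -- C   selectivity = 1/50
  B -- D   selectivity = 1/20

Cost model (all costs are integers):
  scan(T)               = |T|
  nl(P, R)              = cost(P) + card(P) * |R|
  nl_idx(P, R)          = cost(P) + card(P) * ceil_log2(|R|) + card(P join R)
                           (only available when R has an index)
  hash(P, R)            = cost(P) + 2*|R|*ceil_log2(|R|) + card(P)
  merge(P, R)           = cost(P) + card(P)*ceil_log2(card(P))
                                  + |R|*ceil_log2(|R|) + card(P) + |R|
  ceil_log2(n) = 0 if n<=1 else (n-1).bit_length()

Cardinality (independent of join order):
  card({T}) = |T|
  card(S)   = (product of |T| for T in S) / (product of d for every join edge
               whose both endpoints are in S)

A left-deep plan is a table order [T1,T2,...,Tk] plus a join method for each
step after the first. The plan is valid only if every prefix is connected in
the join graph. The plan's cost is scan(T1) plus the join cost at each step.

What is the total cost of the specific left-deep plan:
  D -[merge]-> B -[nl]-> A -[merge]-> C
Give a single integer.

47930

step 1: scan D: cost=60, card=60
step 2: join B via merge
    card(P join B) = 60*100/(20) = 300
    cost = 60 + 60*6 + 100*7 + 60 + 100 = 1280
step 3: join A via nl
    card(P join A) = 300*100/(25) = 1200
    cost = 1280 + 300*100 = 31280
step 4: join C via merge
    card(P join C) = 1200*250/(50) = 6000
    cost = 31280 + 1200*11 + 250*8 + 1200 + 250 = 47930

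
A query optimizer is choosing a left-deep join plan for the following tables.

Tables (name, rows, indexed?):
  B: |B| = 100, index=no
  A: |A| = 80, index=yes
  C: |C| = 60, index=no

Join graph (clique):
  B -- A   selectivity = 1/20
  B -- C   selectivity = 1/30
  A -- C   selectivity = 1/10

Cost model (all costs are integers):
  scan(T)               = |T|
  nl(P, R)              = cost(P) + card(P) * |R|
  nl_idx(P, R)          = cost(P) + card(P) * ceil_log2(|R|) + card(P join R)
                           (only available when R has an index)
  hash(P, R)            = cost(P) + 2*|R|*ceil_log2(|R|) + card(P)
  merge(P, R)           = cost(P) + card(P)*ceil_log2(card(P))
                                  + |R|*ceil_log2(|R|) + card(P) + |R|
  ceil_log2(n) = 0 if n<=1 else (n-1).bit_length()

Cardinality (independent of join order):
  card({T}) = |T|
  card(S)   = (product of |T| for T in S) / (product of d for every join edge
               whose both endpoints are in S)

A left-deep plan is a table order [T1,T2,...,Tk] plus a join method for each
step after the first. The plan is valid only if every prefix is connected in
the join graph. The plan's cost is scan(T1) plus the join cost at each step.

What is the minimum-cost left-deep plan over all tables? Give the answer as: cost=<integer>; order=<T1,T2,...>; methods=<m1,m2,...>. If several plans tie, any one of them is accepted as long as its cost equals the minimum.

Selinger DP (subsets sized 1..n):
  {B}: scan cost=100, card=100
  {A}: scan cost=80, card=80
  {C}: scan cost=60, card=60
  {AB}: card=400; try (A,nl_idx)→1200, (A,hash)→1320, (B,merge)→1520, (A,merge)→1540, (B,hash)→1560, (B,nl)→8080 …(+1); best=1200 via (A,nl_idx)
  {BC}: card=200; try (C,hash)→920, (B,merge)→1280, (C,merge)→1320, (B,hash)→1520, (B,nl)→6060, (C,nl)→6100; best=920 via (C,hash)
  {AC}: card=480; try (C,hash)→880, (A,nl_idx)→960, (A,merge)→1120, (C,merge)→1140, (A,hash)→1240, (A,nl)→4860 …(+1); best=880 via (C,hash)
  {ABC}: card=80; try (A,hash)→2240, (C,hash)→2320, (A,nl_idx)→2400, (B,hash)→2760, (A,merge)→3360, (C,merge)→5620 …(+4); best=2240 via (A,hash)

cost=2240; order=B,C,A; methods=hash,hash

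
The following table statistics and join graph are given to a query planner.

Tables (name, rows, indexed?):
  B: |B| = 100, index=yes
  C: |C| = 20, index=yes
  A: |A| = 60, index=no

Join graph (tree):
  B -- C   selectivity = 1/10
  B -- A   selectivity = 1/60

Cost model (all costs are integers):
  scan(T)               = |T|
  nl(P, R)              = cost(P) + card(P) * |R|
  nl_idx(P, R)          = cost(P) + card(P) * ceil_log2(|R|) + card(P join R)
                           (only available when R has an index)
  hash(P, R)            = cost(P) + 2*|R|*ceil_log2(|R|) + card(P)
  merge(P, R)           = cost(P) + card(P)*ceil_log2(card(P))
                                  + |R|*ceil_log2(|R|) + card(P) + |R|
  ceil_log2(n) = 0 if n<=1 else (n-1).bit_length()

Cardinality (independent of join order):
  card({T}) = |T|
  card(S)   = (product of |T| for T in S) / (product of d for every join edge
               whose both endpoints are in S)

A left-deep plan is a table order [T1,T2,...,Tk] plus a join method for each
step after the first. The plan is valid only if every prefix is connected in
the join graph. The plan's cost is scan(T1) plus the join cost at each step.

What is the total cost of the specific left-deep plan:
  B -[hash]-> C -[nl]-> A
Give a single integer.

12400

step 1: scan B: cost=100, card=100
step 2: join C via hash
    card(P join C) = 100*20/(10) = 200
    cost = 100 + 2*20*5 + 100 = 400
step 3: join A via nl
    card(P join A) = 200*60/(60) = 200
    cost = 400 + 200*60 = 12400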